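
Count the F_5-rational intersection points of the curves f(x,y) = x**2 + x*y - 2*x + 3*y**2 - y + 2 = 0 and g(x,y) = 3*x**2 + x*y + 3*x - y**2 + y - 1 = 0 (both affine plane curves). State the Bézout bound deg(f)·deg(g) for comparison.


Common zeros: {(3, 0)}; count = 1; Bézout bound = 4.

deg(f) = 2, deg(g) = 2, so Bézout bound = 4.
Scan x ∈ F_5. For each x, list the y ∈ F_5 with f(x, y) ≡ 0 and those with g(x, y) ≡ 0 (mod 5); the common zeros in that column are the intersection.
  x = 0: f ≡ 0 at y ∈ ∅; g ≡ 0 at y ∈ ∅; common: ∅.
  x = 1: f ≡ 0 at y ∈ ∅; g ≡ 0 at y ∈ {0, 2}; common: ∅.
  x = 2: f ≡ 0 at y ∈ ∅; g ≡ 0 at y ∈ ∅; common: ∅.
  x = 3: f ≡ 0 at y ∈ {0, 1}; g ≡ 0 at y ∈ {0, 4}; common: {0}.
  x = 4: f ≡ 0 at y ∈ {0, 4}; g ≡ 0 at y ∈ {2, 3}; common: ∅.
Collecting: common zeros = {(3, 0)}, so the count is 1.
Comparison with the Bézout bound: 1 ≤ 4 = deg(f)·deg(g), as expected for curves with no common component (the affine F_5-count falls short of the bound because intersections may lie at infinity, over extension fields, or carry multiplicity).


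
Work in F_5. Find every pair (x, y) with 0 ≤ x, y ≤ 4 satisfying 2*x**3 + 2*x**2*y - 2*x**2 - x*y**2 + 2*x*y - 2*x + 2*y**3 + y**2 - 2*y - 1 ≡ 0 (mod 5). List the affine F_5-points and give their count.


Affine F_5-points: {(0, 1), (0, 2), (0, 4), (2, 2), (2, 4)}; count = 5.

For each of the 25 pairs (x, y) ∈ F_5², evaluate f(x, y) mod 5. Record the zeros.
  x = 0: [0↦4, 1↦0, 2↦0, 3↦1, 4↦0]  zeros at y ∈ {1, 2, 4}
  x = 1: [0↦2, 1↦1, 2↦2, 3↦2, 4↦3]  zeros at y ∈ ∅
  x = 2: [0↦3, 1↦4, 2↦0, 3↦3, 4↦0]  zeros at y ∈ {2, 4}
  x = 3: [0↦4, 1↦1, 2↦1, 3↦1, 4↦3]  zeros at y ∈ ∅
  x = 4: [0↦2, 1↦4, 2↦2, 3↦3, 4↦4]  zeros at y ∈ ∅
Collecting zeros: affine points = {(0, 1), (0, 2), (0, 4), (2, 2), (2, 4)}.
Total count |C(F_5)_aff| = 5.


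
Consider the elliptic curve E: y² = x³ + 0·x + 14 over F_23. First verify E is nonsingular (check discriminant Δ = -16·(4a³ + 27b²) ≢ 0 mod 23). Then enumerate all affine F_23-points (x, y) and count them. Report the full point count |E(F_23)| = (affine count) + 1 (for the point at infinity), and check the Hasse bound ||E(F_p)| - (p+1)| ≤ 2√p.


Affine points = {(3, 8), (3, 15), (4, 3), (4, 20), (5, 1), (5, 22), (6, 0), (7, 9), (7, 14), (10, 5), (10, 18), (13, 7), (13, 16), (15, 10), (15, 13), (16, 4), (16, 19), (18, 2), (18, 21), (21, 11), (21, 12), (22, 6), (22, 17)}; affine count = 23; |E(F_23)| = 24.

Discriminant check: Δ ∝ 4a³ + 27b² = 4·0³ + 27·14² = 4·0 + 27·196 ≡ 2 (mod 23). Nonzero ⇒ E is nonsingular.
For each x ∈ F_23, compute rhs = x³ + 0·x + 14 mod 23, then count y ∈ F_23 with y² ≡ rhs.
  x = 0: rhs = 14, matching y values: none (0 points).
  x = 1: rhs = 15, matching y values: none (0 points).
  x = 2: rhs = 22, matching y values: none (0 points).
  x = 3: rhs = 18, matching y values: 8, 15 (2 points).
  x = 4: rhs = 9, matching y values: 3, 20 (2 points).
  x = 5: rhs = 1, matching y values: 1, 22 (2 points).
  x = 6: rhs = 0, matching y values: 0 (1 points).
  x = 7: rhs = 12, matching y values: 9, 14 (2 points).
  x = 8: rhs = 20, matching y values: none (0 points).
  x = 9: rhs = 7, matching y values: none (0 points).
  x = 10: rhs = 2, matching y values: 5, 18 (2 points).
  x = 11: rhs = 11, matching y values: none (0 points).
  x = 12: rhs = 17, matching y values: none (0 points).
  x = 13: rhs = 3, matching y values: 7, 16 (2 points).
  x = 14: rhs = 21, matching y values: none (0 points).
  x = 15: rhs = 8, matching y values: 10, 13 (2 points).
  x = 16: rhs = 16, matching y values: 4, 19 (2 points).
  x = 17: rhs = 5, matching y values: none (0 points).
  x = 18: rhs = 4, matching y values: 2, 21 (2 points).
  x = 19: rhs = 19, matching y values: none (0 points).
  x = 20: rhs = 10, matching y values: none (0 points).
  x = 21: rhs = 6, matching y values: 11, 12 (2 points).
  x = 22: rhs = 13, matching y values: 6, 17 (2 points).
Total affine count: 23.
Full point count |E(F_23)| = 23 + 1 = 24.
Hasse bound: |24 − (23+1)| = |0| = 0 ≤ 2√23 ≈ 9.5917 ✓.


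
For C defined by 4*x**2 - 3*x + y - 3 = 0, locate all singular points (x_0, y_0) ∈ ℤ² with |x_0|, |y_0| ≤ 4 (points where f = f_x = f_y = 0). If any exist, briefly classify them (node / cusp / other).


No singular points in the scanned grid; C is smooth there.

Compute partial derivatives:
  f_x = 8*x - 3.
  f_y = 1.
f_y = 1 is a nonzero constant, so f_y never vanishes: no point (x, y) can satisfy f = f_x = f_y = 0. In particular no (x, y) ∈ {−4, ..., 4}² is singular; the curve is smooth.


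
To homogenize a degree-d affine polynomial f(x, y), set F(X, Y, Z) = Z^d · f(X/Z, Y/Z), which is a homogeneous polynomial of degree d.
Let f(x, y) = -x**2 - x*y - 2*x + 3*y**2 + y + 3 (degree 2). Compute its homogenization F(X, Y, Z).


F(X, Y, Z) = -X**2 - X*Y - 2*X*Z + 3*Y**2 + Y*Z + 3*Z**2

deg(f) = 2.
Substitute x = X/Z, y = Y/Z into f, then multiply by Z^2.
  monomial -1·x^2·y^0 ↦ -1·X^2·Y^0·Z^0.
  monomial -1·x^1·y^1 ↦ -1·X^1·Y^1·Z^0.
  monomial -2·x^1·y^0 ↦ -2·X^1·Y^0·Z^1.
  monomial 3·x^0·y^2 ↦ 3·X^0·Y^2·Z^0.
  monomial 1·x^0·y^1 ↦ 1·X^0·Y^1·Z^1.
  monomial 3·x^0·y^0 ↦ 3·X^0·Y^0·Z^2.
Collecting: F(X, Y, Z) = -X**2 - X*Y - 2*X*Z + 3*Y**2 + Y*Z + 3*Z**2.


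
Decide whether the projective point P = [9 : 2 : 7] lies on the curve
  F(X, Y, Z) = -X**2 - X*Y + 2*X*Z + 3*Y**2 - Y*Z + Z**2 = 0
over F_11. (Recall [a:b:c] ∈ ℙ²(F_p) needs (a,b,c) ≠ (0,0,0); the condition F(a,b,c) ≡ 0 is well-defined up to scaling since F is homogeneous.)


F(9,2,7) ≡ 8 (mod 11); P is NOT on the curve.

Evaluate F(9, 2, 7) term-by-term (mod 11).
  -X**2 ↦ -1·81·1·1 = -81
  -X*Y ↦ -1·9·2·1 = -18
  2*X*Z ↦ 2·9·1·7 = 126
  3*Y**2 ↦ 3·1·4·1 = 12
  -Y*Z ↦ -1·1·2·7 = -14
  Z**2 ↦ 1·1·1·49 = 49
Sum: F(9, 2, 7) = (-81) + (-18) + (126) + (12) + (-14) + (49) = 74.
Reducing mod 11: 74 ≡ 8 (mod 11).
Since F(a, b, c) ≡ 8 ≠ 0 (mod 11), P does NOT lie on the curve.


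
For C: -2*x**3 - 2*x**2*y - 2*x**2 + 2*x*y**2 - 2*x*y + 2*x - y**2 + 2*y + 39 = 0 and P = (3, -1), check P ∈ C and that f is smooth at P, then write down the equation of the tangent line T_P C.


Tangent line at P: -48*x - 32*y + 112 = 0.

Step 1: f(3, -1) = 0, so P lies on C.
Step 2: partial derivatives
  f_x(x, y) = -6*x**2 - 4*x*y - 4*x + 2*y**2 - 2*y + 2, f_y(x, y) = -2*x**2 + 4*x*y - 2*x - 2*y + 2.
  f_x(P) = -48, f_y(P) = -32 (gradient nonzero, so P is smooth).
Step 3: tangent line at P: -48·(x − 3) + -32·(y − -1) = 0.
Expanding: -48*x - 32*y + 112 = 0.


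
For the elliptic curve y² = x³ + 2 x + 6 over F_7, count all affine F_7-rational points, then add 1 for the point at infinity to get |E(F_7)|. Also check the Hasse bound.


Affine points = {(1, 3), (1, 4), (2, 2), (2, 5), (3, 2), (3, 5), (4, 1), (4, 6), (5, 1), (5, 6)}; affine count = 10; |E(F_7)| = 11.

Discriminant check: Δ ∝ 4a³ + 27b² = 4·2³ + 27·6² = 4·8 + 27·36 ≡ 3 (mod 7). Nonzero ⇒ E is nonsingular.
For each x ∈ F_7, compute rhs = x³ + 2·x + 6 mod 7, then count y ∈ F_7 with y² ≡ rhs.
  x = 0: rhs = 6, matching y values: none (0 points).
  x = 1: rhs = 2, matching y values: 3, 4 (2 points).
  x = 2: rhs = 4, matching y values: 2, 5 (2 points).
  x = 3: rhs = 4, matching y values: 2, 5 (2 points).
  x = 4: rhs = 1, matching y values: 1, 6 (2 points).
  x = 5: rhs = 1, matching y values: 1, 6 (2 points).
  x = 6: rhs = 3, matching y values: none (0 points).
Total affine count: 10.
Full point count |E(F_7)| = 10 + 1 = 11.
Hasse bound: |11 − (7+1)| = |3| = 3 ≤ 2√7 ≈ 5.2915 ✓.


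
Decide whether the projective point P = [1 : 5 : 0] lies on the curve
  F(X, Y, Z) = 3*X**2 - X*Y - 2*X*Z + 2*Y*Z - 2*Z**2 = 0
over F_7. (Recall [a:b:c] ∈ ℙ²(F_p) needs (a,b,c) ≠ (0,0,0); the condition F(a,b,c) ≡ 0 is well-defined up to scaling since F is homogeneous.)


F(1,5,0) ≡ 5 (mod 7); P is NOT on the curve.

Evaluate F(1, 5, 0) term-by-term (mod 7).
  3*X**2 ↦ 3·1·1·1 = 3
  -X*Y ↦ -1·1·5·1 = -5
  -2*X*Z ↦ -2·1·1·0 = 0
  2*Y*Z ↦ 2·1·5·0 = 0
  -2*Z**2 ↦ -2·1·1·0 = 0
Sum: F(1, 5, 0) = (3) + (-5) + (0) + (0) + (0) = -2.
Reducing mod 7: -2 ≡ 5 (mod 7).
Since F(a, b, c) ≡ 5 ≠ 0 (mod 7), P does NOT lie on the curve.


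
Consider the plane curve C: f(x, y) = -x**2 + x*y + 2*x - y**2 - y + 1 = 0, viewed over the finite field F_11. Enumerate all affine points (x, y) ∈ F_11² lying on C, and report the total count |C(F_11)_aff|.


Affine F_11-points: {(0, 3), (0, 7), (2, 4), (2, 8), (4, 4), (4, 10), (5, 1), (5, 3), (8, 8), (8, 10), (9, 1), (9, 7)}; count = 12.

For each of the 121 pairs (x, y) ∈ F_11², evaluate f(x, y) mod 11. Record the zeros.
  x = 0: [0↦1, 1↦10, 2↦6, 3↦0, 4↦3, 5↦4, 6↦3, 7↦0, 8↦6, 9↦10, 10↦1]  zeros at y ∈ {3, 7}
  x = 1: [0↦2, 1↦1, 2↦9, 3↦4, 4↦8, 5↦10, 6↦10, 7↦8, 8↦4, 9↦9, 10↦1]  zeros at y ∈ ∅
  x = 2: [0↦1, 1↦1, 2↦10, 3↦6, 4↦0, 5↦3, 6↦4, 7↦3, 8↦0, 9↦6, 10↦10]  zeros at y ∈ {4, 8}
  x = 3: [0↦9, 1↦10, 2↦9, 3↦6, 4↦1, 5↦5, 6↦7, 7↦7, 8↦5, 9↦1, 10↦6]  zeros at y ∈ ∅
  x = 4: [0↦4, 1↦6, 2↦6, 3↦4, 4↦0, 5↦5, 6↦8, 7↦9, 8↦8, 9↦5, 10↦0]  zeros at y ∈ {4, 10}
  x = 5: [0↦8, 1↦0, 2↦1, 3↦0, 4↦8, 5↦3, 6↦7, 7↦9, 8↦9, 9↦7, 10↦3]  zeros at y ∈ {1, 3}
  x = 6: [0↦10, 1↦3, 2↦5, 3↦5, 4↦3, 5↦10, 6↦4, 7↦7, 8↦8, 9↦7, 10↦4]  zeros at y ∈ ∅
  x = 7: [0↦10, 1↦4, 2↦7, 3↦8, 4↦7, 5↦4, 6↦10, 7↦3, 8↦5, 9↦5, 10↦3]  zeros at y ∈ ∅
  x = 8: [0↦8, 1↦3, 2↦7, 3↦9, 4↦9, 5↦7, 6↦3, 7↦8, 8↦0, 9↦1, 10↦0]  zeros at y ∈ {8, 10}
  x = 9: [0↦4, 1↦0, 2↦5, 3↦8, 4↦9, 5↦8, 6↦5, 7↦0, 8↦4, 9↦6, 10↦6]  zeros at y ∈ {1, 7}
  x = 10: [0↦9, 1↦6, 2↦1, 3↦5, 4↦7, 5↦7, 6↦5, 7↦1, 8↦6, 9↦9, 10↦10]  zeros at y ∈ ∅
Collecting zeros: affine points = {(0, 3), (0, 7), (2, 4), (2, 8), (4, 4), (4, 10), (5, 1), (5, 3), (8, 8), (8, 10), (9, 1), (9, 7)}.
Total count |C(F_11)_aff| = 12.


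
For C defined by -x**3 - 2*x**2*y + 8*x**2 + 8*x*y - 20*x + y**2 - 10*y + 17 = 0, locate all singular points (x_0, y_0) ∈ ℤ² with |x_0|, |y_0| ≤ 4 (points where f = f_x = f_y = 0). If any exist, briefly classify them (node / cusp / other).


Singular points: {(2, 1)}; classification: cusp.

Compute partial derivatives:
  f_x = -3*x**2 - 4*x*y + 16*x + 8*y - 20.
  f_y = -2*x**2 + 8*x + 2*y - 10.
Scan x_0 ∈ {−4, ..., 4}. For each x_0, f_y(x_0, y) is a polynomial in y; find its integer roots y ∈ {−4, ..., 4}, then test f_x and f at those candidates.
  x = -4: f_y(-4, y) = 2*y - 74; no integer root y with |y| ≤ 4.
  x = -3: f_y(-3, y) = 2*y - 52; no integer root y with |y| ≤ 4.
  x = -2: f_y(-2, y) = 2*y - 34; no integer root y with |y| ≤ 4.
  x = -1: f_y(-1, y) = 2*y - 20; no integer root y with |y| ≤ 4.
  x = 0: f_y(0, y) = 2*y - 10; no integer root y with |y| ≤ 4.
  x = 1: f_y(1, y) = 2*y - 4; vanishes at y ∈ {2}. (1, 2): f_x = 1 ≠ 0.
  x = 2: f_y(2, y) = 2*y - 2; vanishes at y ∈ {1}. (2, 1): f_x = 0, f = 0 — SINGULAR.
  x = 3: f_y(3, y) = 2*y - 4; vanishes at y ∈ {2}. (3, 2): f_x = -7 ≠ 0.
  x = 4: f_y(4, y) = 2*y - 10; no integer root y with |y| ≤ 4.
Only singular point on the grid: (2, 1).
Classify: substitute x = 2 + u, y = 1 + v and expand: f = -u**3 - 2*u**2*v + v**2.
No constant or linear terms (consistent with a singular point). Quadratic part: v**2. Cubic part: -u**3 - 2*u**2*v.
The quadratic part v**2 is a perfect square, so there is a single (double) tangent line v = 0, i.e. y = 1. Restricting the cubic part to that line (v = 0) leaves -u**3 ≠ 0, so f is not divisible by v and the branch is v² ≈ u**3 to lowest order — this is a cusp.
Classification: cusp.


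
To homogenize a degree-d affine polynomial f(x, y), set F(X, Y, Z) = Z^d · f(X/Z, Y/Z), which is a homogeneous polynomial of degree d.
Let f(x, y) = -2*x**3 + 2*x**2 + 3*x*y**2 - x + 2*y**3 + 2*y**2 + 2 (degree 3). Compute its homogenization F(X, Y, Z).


F(X, Y, Z) = -2*X**3 + 2*X**2*Z + 3*X*Y**2 - X*Z**2 + 2*Y**3 + 2*Y**2*Z + 2*Z**3

deg(f) = 3.
Substitute x = X/Z, y = Y/Z into f, then multiply by Z^3.
  monomial -2·x^3·y^0 ↦ -2·X^3·Y^0·Z^0.
  monomial 2·x^2·y^0 ↦ 2·X^2·Y^0·Z^1.
  monomial 3·x^1·y^2 ↦ 3·X^1·Y^2·Z^0.
  monomial -1·x^1·y^0 ↦ -1·X^1·Y^0·Z^2.
  monomial 2·x^0·y^3 ↦ 2·X^0·Y^3·Z^0.
  monomial 2·x^0·y^2 ↦ 2·X^0·Y^2·Z^1.
  monomial 2·x^0·y^0 ↦ 2·X^0·Y^0·Z^3.
Collecting: F(X, Y, Z) = -2*X**3 + 2*X**2*Z + 3*X*Y**2 - X*Z**2 + 2*Y**3 + 2*Y**2*Z + 2*Z**3.


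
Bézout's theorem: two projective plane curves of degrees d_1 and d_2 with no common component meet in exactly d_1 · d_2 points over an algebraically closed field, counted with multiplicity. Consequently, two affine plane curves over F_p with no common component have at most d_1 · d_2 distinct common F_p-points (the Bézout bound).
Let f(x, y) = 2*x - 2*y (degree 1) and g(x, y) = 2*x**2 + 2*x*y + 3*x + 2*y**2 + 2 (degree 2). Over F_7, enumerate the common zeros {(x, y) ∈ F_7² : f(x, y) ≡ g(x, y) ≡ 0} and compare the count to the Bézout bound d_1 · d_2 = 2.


Common zeros: ∅; count = 0; Bézout bound = 2.

deg(f) = 1, deg(g) = 2, so Bézout bound = 2.
Scan x ∈ F_7. For each x, list the y ∈ F_7 with f(x, y) ≡ 0 and those with g(x, y) ≡ 0 (mod 7); the common zeros in that column are the intersection.
  x = 0: f ≡ 0 at y ∈ {0}; g ≡ 0 at y ∈ ∅; common: ∅.
  x = 1: f ≡ 0 at y ∈ {1}; g ≡ 0 at y ∈ {0, 6}; common: ∅.
  x = 2: f ≡ 0 at y ∈ {2}; g ≡ 0 at y ∈ {6}; common: ∅.
  x = 3: f ≡ 0 at y ∈ {3}; g ≡ 0 at y ∈ {2}; common: ∅.
  x = 4: f ≡ 0 at y ∈ {4}; g ≡ 0 at y ∈ {1, 2}; common: ∅.
  x = 5: f ≡ 0 at y ∈ {5}; g ≡ 0 at y ∈ ∅; common: ∅.
  x = 6: f ≡ 0 at y ∈ {6}; g ≡ 0 at y ∈ ∅; common: ∅.
Collecting: common zeros = ∅, so the count is 0.
Comparison with the Bézout bound: 0 ≤ 2 = deg(f)·deg(g), as expected for curves with no common component (the affine F_7-count falls short of the bound because intersections may lie at infinity, over extension fields, or carry multiplicity).


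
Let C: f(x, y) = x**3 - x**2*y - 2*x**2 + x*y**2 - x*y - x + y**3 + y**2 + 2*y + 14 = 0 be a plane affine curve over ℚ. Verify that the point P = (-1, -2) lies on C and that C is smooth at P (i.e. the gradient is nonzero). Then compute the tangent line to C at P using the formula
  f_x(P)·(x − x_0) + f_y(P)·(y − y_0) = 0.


Tangent line at P: 8*x + 14*y + 36 = 0.

Step 1: f(-1, -2) = 0, so P lies on C.
Step 2: partial derivatives
  f_x(x, y) = 3*x**2 - 2*x*y - 4*x + y**2 - y - 1, f_y(x, y) = -x**2 + 2*x*y - x + 3*y**2 + 2*y + 2.
  f_x(P) = 8, f_y(P) = 14 (gradient nonzero, so P is smooth).
Step 3: tangent line at P: 8·(x − -1) + 14·(y − -2) = 0.
Expanding: 8*x + 14*y + 36 = 0.


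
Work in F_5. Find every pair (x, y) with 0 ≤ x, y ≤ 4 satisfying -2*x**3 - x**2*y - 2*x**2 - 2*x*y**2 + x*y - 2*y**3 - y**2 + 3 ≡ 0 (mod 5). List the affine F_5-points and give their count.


Affine F_5-points: {(0, 1), (0, 3), (2, 1), (3, 2), (4, 1)}; count = 5.

For each of the 25 pairs (x, y) ∈ F_5², evaluate f(x, y) mod 5. Record the zeros.
  x = 0: [0↦3, 1↦0, 2↦3, 3↦0, 4↦4]  zeros at y ∈ {1, 3}
  x = 1: [0↦4, 1↦4, 2↦1, 3↦3, 4↦3]  zeros at y ∈ ∅
  x = 2: [0↦4, 1↦0, 2↦4, 3↦4, 4↦3]  zeros at y ∈ {1}
  x = 3: [0↦1, 1↦1, 2↦0, 3↦1, 4↦2]  zeros at y ∈ {2}
  x = 4: [0↦3, 1↦0, 2↦2, 3↦2, 4↦3]  zeros at y ∈ {1}
Collecting zeros: affine points = {(0, 1), (0, 3), (2, 1), (3, 2), (4, 1)}.
Total count |C(F_5)_aff| = 5.


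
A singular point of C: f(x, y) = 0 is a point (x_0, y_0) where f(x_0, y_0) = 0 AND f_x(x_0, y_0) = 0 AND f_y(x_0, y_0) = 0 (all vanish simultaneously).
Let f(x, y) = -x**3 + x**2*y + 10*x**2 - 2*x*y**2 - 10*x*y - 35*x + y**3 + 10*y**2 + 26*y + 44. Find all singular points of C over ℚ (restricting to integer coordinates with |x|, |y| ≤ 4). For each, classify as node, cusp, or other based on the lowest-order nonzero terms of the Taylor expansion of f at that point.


Singular points: {(3, -1)}; classification: cusp.

Compute partial derivatives:
  f_x = -3*x**2 + 2*x*y + 20*x - 2*y**2 - 10*y - 35.
  f_y = x**2 - 4*x*y - 10*x + 3*y**2 + 20*y + 26.
Scan x_0 ∈ {−4, ..., 4}. For each x_0, f_y(x_0, y) is a polynomial in y; find its integer roots y ∈ {−4, ..., 4}, then test f_x and f at those candidates.
  x = -4: f_y(-4, y) = 3*y**2 + 36*y + 82; no integer root y with |y| ≤ 4.
  x = -3: f_y(-3, y) = 3*y**2 + 32*y + 65; no integer root y with |y| ≤ 4.
  x = -2: f_y(-2, y) = 3*y**2 + 28*y + 50; no integer root y with |y| ≤ 4.
  x = -1: f_y(-1, y) = 3*y**2 + 24*y + 37; no integer root y with |y| ≤ 4.
  x = 0: f_y(0, y) = 3*y**2 + 20*y + 26; no integer root y with |y| ≤ 4.
  x = 1: f_y(1, y) = 3*y**2 + 16*y + 17; no integer root y with |y| ≤ 4.
  x = 2: f_y(2, y) = 3*y**2 + 12*y + 10; no integer root y with |y| ≤ 4.
  x = 3: f_y(3, y) = 3*y**2 + 8*y + 5; vanishes at y ∈ {-1}. (3, -1): f_x = 0, f = 0 — SINGULAR.
  x = 4: f_y(4, y) = 3*y**2 + 4*y + 2; no integer root y with |y| ≤ 4.
Only singular point on the grid: (3, -1).
Classify: substitute x = 3 + u, y = -1 + v and expand: f = -u**3 + u**2*v - 2*u*v**2 + v**3 + v**2.
No constant or linear terms (consistent with a singular point). Quadratic part: v**2. Cubic part: -u**3 + u**2*v - 2*u*v**2 + v**3.
The quadratic part v**2 is a perfect square, so there is a single (double) tangent line v = 0, i.e. y = -1. Restricting the cubic part to that line (v = 0) leaves -u**3 ≠ 0, so f is not divisible by v and the branch is v² ≈ u**3 to lowest order — this is a cusp.
Classification: cusp.


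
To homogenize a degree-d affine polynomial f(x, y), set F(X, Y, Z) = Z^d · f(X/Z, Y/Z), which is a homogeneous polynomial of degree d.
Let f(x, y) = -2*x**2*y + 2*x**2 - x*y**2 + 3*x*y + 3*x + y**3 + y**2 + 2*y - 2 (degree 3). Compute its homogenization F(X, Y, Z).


F(X, Y, Z) = -2*X**2*Y + 2*X**2*Z - X*Y**2 + 3*X*Y*Z + 3*X*Z**2 + Y**3 + Y**2*Z + 2*Y*Z**2 - 2*Z**3

deg(f) = 3.
Substitute x = X/Z, y = Y/Z into f, then multiply by Z^3.
  monomial -2·x^2·y^1 ↦ -2·X^2·Y^1·Z^0.
  monomial 2·x^2·y^0 ↦ 2·X^2·Y^0·Z^1.
  monomial -1·x^1·y^2 ↦ -1·X^1·Y^2·Z^0.
  monomial 3·x^1·y^1 ↦ 3·X^1·Y^1·Z^1.
  monomial 3·x^1·y^0 ↦ 3·X^1·Y^0·Z^2.
  monomial 1·x^0·y^3 ↦ 1·X^0·Y^3·Z^0.
  monomial 1·x^0·y^2 ↦ 1·X^0·Y^2·Z^1.
  monomial 2·x^0·y^1 ↦ 2·X^0·Y^1·Z^2.
  monomial -2·x^0·y^0 ↦ -2·X^0·Y^0·Z^3.
Collecting: F(X, Y, Z) = -2*X**2*Y + 2*X**2*Z - X*Y**2 + 3*X*Y*Z + 3*X*Z**2 + Y**3 + Y**2*Z + 2*Y*Z**2 - 2*Z**3.


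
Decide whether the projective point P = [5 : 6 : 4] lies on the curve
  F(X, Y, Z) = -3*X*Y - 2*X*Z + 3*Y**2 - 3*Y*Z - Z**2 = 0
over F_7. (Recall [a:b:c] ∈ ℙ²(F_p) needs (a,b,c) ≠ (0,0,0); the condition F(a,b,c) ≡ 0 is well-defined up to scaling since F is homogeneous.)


F(5,6,4) ≡ 2 (mod 7); P is NOT on the curve.

Evaluate F(5, 6, 4) term-by-term (mod 7).
  -3*X*Y ↦ -3·5·6·1 = -90
  -2*X*Z ↦ -2·5·1·4 = -40
  3*Y**2 ↦ 3·1·36·1 = 108
  -3*Y*Z ↦ -3·1·6·4 = -72
  -Z**2 ↦ -1·1·1·16 = -16
Sum: F(5, 6, 4) = (-90) + (-40) + (108) + (-72) + (-16) = -110.
Reducing mod 7: -110 ≡ 2 (mod 7).
Since F(a, b, c) ≡ 2 ≠ 0 (mod 7), P does NOT lie on the curve.


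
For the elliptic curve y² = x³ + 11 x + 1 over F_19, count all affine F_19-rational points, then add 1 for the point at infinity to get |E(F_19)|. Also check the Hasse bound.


Affine points = {(0, 1), (0, 18), (3, 2), (3, 17), (6, 6), (6, 13), (10, 3), (10, 16), (11, 3), (11, 16), (13, 2), (13, 17), (14, 7), (14, 12), (15, 8), (15, 11), (16, 6), (16, 13), (17, 3), (17, 16)}; affine count = 20; |E(F_19)| = 21.

Discriminant check: Δ ∝ 4a³ + 27b² = 4·11³ + 27·1² = 4·1331 + 27·1 ≡ 12 (mod 19). Nonzero ⇒ E is nonsingular.
For each x ∈ F_19, compute rhs = x³ + 11·x + 1 mod 19, then count y ∈ F_19 with y² ≡ rhs.
  x = 0: rhs = 1, matching y values: 1, 18 (2 points).
  x = 1: rhs = 13, matching y values: none (0 points).
  x = 2: rhs = 12, matching y values: none (0 points).
  x = 3: rhs = 4, matching y values: 2, 17 (2 points).
  x = 4: rhs = 14, matching y values: none (0 points).
  x = 5: rhs = 10, matching y values: none (0 points).
  x = 6: rhs = 17, matching y values: 6, 13 (2 points).
  x = 7: rhs = 3, matching y values: none (0 points).
  x = 8: rhs = 12, matching y values: none (0 points).
  x = 9: rhs = 12, matching y values: none (0 points).
  x = 10: rhs = 9, matching y values: 3, 16 (2 points).
  x = 11: rhs = 9, matching y values: 3, 16 (2 points).
  x = 12: rhs = 18, matching y values: none (0 points).
  x = 13: rhs = 4, matching y values: 2, 17 (2 points).
  x = 14: rhs = 11, matching y values: 7, 12 (2 points).
  x = 15: rhs = 7, matching y values: 8, 11 (2 points).
  x = 16: rhs = 17, matching y values: 6, 13 (2 points).
  x = 17: rhs = 9, matching y values: 3, 16 (2 points).
  x = 18: rhs = 8, matching y values: none (0 points).
Total affine count: 20.
Full point count |E(F_19)| = 20 + 1 = 21.
Hasse bound: |21 − (19+1)| = |1| = 1 ≤ 2√19 ≈ 8.7178 ✓.


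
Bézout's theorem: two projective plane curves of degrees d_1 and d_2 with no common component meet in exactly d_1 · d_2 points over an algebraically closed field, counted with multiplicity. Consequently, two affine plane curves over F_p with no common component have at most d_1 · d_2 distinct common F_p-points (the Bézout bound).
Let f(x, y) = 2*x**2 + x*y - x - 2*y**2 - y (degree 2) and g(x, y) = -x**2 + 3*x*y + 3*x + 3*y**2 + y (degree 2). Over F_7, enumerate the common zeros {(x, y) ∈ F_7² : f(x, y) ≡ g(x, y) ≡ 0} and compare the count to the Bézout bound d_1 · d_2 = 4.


Common zeros: {(0, 0), (2, 2)}; count = 2; Bézout bound = 4.

deg(f) = 2, deg(g) = 2, so Bézout bound = 4.
Scan x ∈ F_7. For each x, list the y ∈ F_7 with f(x, y) ≡ 0 and those with g(x, y) ≡ 0 (mod 7); the common zeros in that column are the intersection.
  x = 0: f ≡ 0 at y ∈ {0, 3}; g ≡ 0 at y ∈ {0, 2}; common: {0}.
  x = 1: f ≡ 0 at y ∈ {2, 5}; g ≡ 0 at y ∈ ∅; common: ∅.
  x = 2: f ≡ 0 at y ∈ {2}; g ≡ 0 at y ∈ {2, 5}; common: {2}.
  x = 3: f ≡ 0 at y ∈ ∅; g ≡ 0 at y ∈ {0, 6}; common: ∅.
  x = 4: f ≡ 0 at y ∈ {0, 5}; g ≡ 0 at y ∈ {6}; common: ∅.
  x = 5: f ≡ 0 at y ∈ ∅; g ≡ 0 at y ∈ ∅; common: ∅.
  x = 6: f ≡ 0 at y ∈ {3}; g ≡ 0 at y ∈ ∅; common: ∅.
Collecting: common zeros = {(0, 0), (2, 2)}, so the count is 2.
Comparison with the Bézout bound: 2 ≤ 4 = deg(f)·deg(g), as expected for curves with no common component (the affine F_7-count falls short of the bound because intersections may lie at infinity, over extension fields, or carry multiplicity).


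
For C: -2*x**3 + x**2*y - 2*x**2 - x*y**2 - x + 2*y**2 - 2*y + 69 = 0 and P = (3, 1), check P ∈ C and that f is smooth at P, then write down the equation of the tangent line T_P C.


Tangent line at P: -62*x + 5*y + 181 = 0.

Step 1: f(3, 1) = 0, so P lies on C.
Step 2: partial derivatives
  f_x(x, y) = -6*x**2 + 2*x*y - 4*x - y**2 - 1, f_y(x, y) = x**2 - 2*x*y + 4*y - 2.
  f_x(P) = -62, f_y(P) = 5 (gradient nonzero, so P is smooth).
Step 3: tangent line at P: -62·(x − 3) + 5·(y − 1) = 0.
Expanding: -62*x + 5*y + 181 = 0.


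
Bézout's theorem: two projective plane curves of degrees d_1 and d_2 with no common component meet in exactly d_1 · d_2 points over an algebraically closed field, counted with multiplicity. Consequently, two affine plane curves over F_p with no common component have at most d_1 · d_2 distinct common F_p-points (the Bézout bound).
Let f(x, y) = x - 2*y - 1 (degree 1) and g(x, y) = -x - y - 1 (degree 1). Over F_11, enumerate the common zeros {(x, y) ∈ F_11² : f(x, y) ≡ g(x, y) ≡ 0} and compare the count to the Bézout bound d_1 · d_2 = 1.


Common zeros: {(7, 3)}; count = 1; Bézout bound = 1.

deg(f) = 1, deg(g) = 1, so Bézout bound = 1.
Scan x ∈ F_11. For each x, list the y ∈ F_11 with f(x, y) ≡ 0 and those with g(x, y) ≡ 0 (mod 11); the common zeros in that column are the intersection.
  x = 0: f ≡ 0 at y ∈ {5}; g ≡ 0 at y ∈ {10}; common: ∅.
  x = 1: f ≡ 0 at y ∈ {0}; g ≡ 0 at y ∈ {9}; common: ∅.
  x = 2: f ≡ 0 at y ∈ {6}; g ≡ 0 at y ∈ {8}; common: ∅.
  x = 3: f ≡ 0 at y ∈ {1}; g ≡ 0 at y ∈ {7}; common: ∅.
  x = 4: f ≡ 0 at y ∈ {7}; g ≡ 0 at y ∈ {6}; common: ∅.
  x = 5: f ≡ 0 at y ∈ {2}; g ≡ 0 at y ∈ {5}; common: ∅.
  x = 6: f ≡ 0 at y ∈ {8}; g ≡ 0 at y ∈ {4}; common: ∅.
  x = 7: f ≡ 0 at y ∈ {3}; g ≡ 0 at y ∈ {3}; common: {3}.
  x = 8: f ≡ 0 at y ∈ {9}; g ≡ 0 at y ∈ {2}; common: ∅.
  x = 9: f ≡ 0 at y ∈ {4}; g ≡ 0 at y ∈ {1}; common: ∅.
  x = 10: f ≡ 0 at y ∈ {10}; g ≡ 0 at y ∈ {0}; common: ∅.
Collecting: common zeros = {(7, 3)}, so the count is 1.
Comparison with the Bézout bound: 1 ≤ 1 = deg(f)·deg(g), as expected for curves with no common component (the bound is attained).


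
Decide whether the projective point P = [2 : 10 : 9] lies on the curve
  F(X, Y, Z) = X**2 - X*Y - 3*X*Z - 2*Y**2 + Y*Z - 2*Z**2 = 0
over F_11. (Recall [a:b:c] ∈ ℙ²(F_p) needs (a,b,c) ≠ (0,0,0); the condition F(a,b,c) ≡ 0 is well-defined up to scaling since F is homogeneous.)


F(2,10,9) ≡ 10 (mod 11); P is NOT on the curve.

Evaluate F(2, 10, 9) term-by-term (mod 11).
  X**2 ↦ 1·4·1·1 = 4
  -X*Y ↦ -1·2·10·1 = -20
  -3*X*Z ↦ -3·2·1·9 = -54
  -2*Y**2 ↦ -2·1·100·1 = -200
  Y*Z ↦ 1·1·10·9 = 90
  -2*Z**2 ↦ -2·1·1·81 = -162
Sum: F(2, 10, 9) = (4) + (-20) + (-54) + (-200) + (90) + (-162) = -342.
Reducing mod 11: -342 ≡ 10 (mod 11).
Since F(a, b, c) ≡ 10 ≠ 0 (mod 11), P does NOT lie on the curve.


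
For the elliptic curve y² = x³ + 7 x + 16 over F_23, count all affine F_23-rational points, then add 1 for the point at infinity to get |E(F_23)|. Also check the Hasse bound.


Affine points = {(0, 4), (0, 19), (1, 1), (1, 22), (3, 8), (3, 15), (4, 4), (4, 19), (8, 3), (8, 20), (9, 7), (9, 16), (13, 2), (13, 21), (14, 11), (14, 12), (15, 0), (19, 4), (19, 19), (22, 10), (22, 13)}; affine count = 21; |E(F_23)| = 22.

Discriminant check: Δ ∝ 4a³ + 27b² = 4·7³ + 27·16² = 4·343 + 27·256 ≡ 4 (mod 23). Nonzero ⇒ E is nonsingular.
For each x ∈ F_23, compute rhs = x³ + 7·x + 16 mod 23, then count y ∈ F_23 with y² ≡ rhs.
  x = 0: rhs = 16, matching y values: 4, 19 (2 points).
  x = 1: rhs = 1, matching y values: 1, 22 (2 points).
  x = 2: rhs = 15, matching y values: none (0 points).
  x = 3: rhs = 18, matching y values: 8, 15 (2 points).
  x = 4: rhs = 16, matching y values: 4, 19 (2 points).
  x = 5: rhs = 15, matching y values: none (0 points).
  x = 6: rhs = 21, matching y values: none (0 points).
  x = 7: rhs = 17, matching y values: none (0 points).
  x = 8: rhs = 9, matching y values: 3, 20 (2 points).
  x = 9: rhs = 3, matching y values: 7, 16 (2 points).
  x = 10: rhs = 5, matching y values: none (0 points).
  x = 11: rhs = 21, matching y values: none (0 points).
  x = 12: rhs = 11, matching y values: none (0 points).
  x = 13: rhs = 4, matching y values: 2, 21 (2 points).
  x = 14: rhs = 6, matching y values: 11, 12 (2 points).
  x = 15: rhs = 0, matching y values: 0 (1 points).
  x = 16: rhs = 15, matching y values: none (0 points).
  x = 17: rhs = 11, matching y values: none (0 points).
  x = 18: rhs = 17, matching y values: none (0 points).
  x = 19: rhs = 16, matching y values: 4, 19 (2 points).
  x = 20: rhs = 14, matching y values: none (0 points).
  x = 21: rhs = 17, matching y values: none (0 points).
  x = 22: rhs = 8, matching y values: 10, 13 (2 points).
Total affine count: 21.
Full point count |E(F_23)| = 21 + 1 = 22.
Hasse bound: |22 − (23+1)| = |-2| = 2 ≤ 2√23 ≈ 9.5917 ✓.


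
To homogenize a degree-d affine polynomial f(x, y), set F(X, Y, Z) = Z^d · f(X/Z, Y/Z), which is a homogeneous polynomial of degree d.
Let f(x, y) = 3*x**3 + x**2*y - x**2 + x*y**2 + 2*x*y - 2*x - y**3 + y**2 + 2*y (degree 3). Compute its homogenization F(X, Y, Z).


F(X, Y, Z) = 3*X**3 + X**2*Y - X**2*Z + X*Y**2 + 2*X*Y*Z - 2*X*Z**2 - Y**3 + Y**2*Z + 2*Y*Z**2

deg(f) = 3.
Substitute x = X/Z, y = Y/Z into f, then multiply by Z^3.
  monomial 3·x^3·y^0 ↦ 3·X^3·Y^0·Z^0.
  monomial 1·x^2·y^1 ↦ 1·X^2·Y^1·Z^0.
  monomial -1·x^2·y^0 ↦ -1·X^2·Y^0·Z^1.
  monomial 1·x^1·y^2 ↦ 1·X^1·Y^2·Z^0.
  monomial 2·x^1·y^1 ↦ 2·X^1·Y^1·Z^1.
  monomial -2·x^1·y^0 ↦ -2·X^1·Y^0·Z^2.
  monomial -1·x^0·y^3 ↦ -1·X^0·Y^3·Z^0.
  monomial 1·x^0·y^2 ↦ 1·X^0·Y^2·Z^1.
  monomial 2·x^0·y^1 ↦ 2·X^0·Y^1·Z^2.
Collecting: F(X, Y, Z) = 3*X**3 + X**2*Y - X**2*Z + X*Y**2 + 2*X*Y*Z - 2*X*Z**2 - Y**3 + Y**2*Z + 2*Y*Z**2.


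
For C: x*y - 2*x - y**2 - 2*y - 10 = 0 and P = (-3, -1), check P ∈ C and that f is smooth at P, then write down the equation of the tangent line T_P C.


Tangent line at P: -3*x - 3*y - 12 = 0.

Step 1: f(-3, -1) = 0, so P lies on C.
Step 2: partial derivatives
  f_x(x, y) = y - 2, f_y(x, y) = x - 2*y - 2.
  f_x(P) = -3, f_y(P) = -3 (gradient nonzero, so P is smooth).
Step 3: tangent line at P: -3·(x − -3) + -3·(y − -1) = 0.
Expanding: -3*x - 3*y - 12 = 0.


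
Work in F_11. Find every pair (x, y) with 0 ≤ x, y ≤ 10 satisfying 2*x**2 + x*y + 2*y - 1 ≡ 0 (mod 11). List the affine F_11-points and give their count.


Affine F_11-points: {(0, 6), (1, 7), (2, 1), (3, 1), (4, 4), (5, 4), (6, 9), (7, 10), (8, 6), (10, 10)}; count = 10.

For each of the 121 pairs (x, y) ∈ F_11², evaluate f(x, y) mod 11. Record the zeros.
  x = 0: [0↦10, 1↦1, 2↦3, 3↦5, 4↦7, 5↦9, 6↦0, 7↦2, 8↦4, 9↦6, 10↦8]  zeros at y ∈ {6}
  x = 1: [0↦1, 1↦4, 2↦7, 3↦10, 4↦2, 5↦5, 6↦8, 7↦0, 8↦3, 9↦6, 10↦9]  zeros at y ∈ {7}
  x = 2: [0↦7, 1↦0, 2↦4, 3↦8, 4↦1, 5↦5, 6↦9, 7↦2, 8↦6, 9↦10, 10↦3]  zeros at y ∈ {1}
  x = 3: [0↦6, 1↦0, 2↦5, 3↦10, 4↦4, 5↦9, 6↦3, 7↦8, 8↦2, 9↦7, 10↦1]  zeros at y ∈ {1}
  x = 4: [0↦9, 1↦4, 2↦10, 3↦5, 4↦0, 5↦6, 6↦1, 7↦7, 8↦2, 9↦8, 10↦3]  zeros at y ∈ {4}
  x = 5: [0↦5, 1↦1, 2↦8, 3↦4, 4↦0, 5↦7, 6↦3, 7↦10, 8↦6, 9↦2, 10↦9]  zeros at y ∈ {4}
  x = 6: [0↦5, 1↦2, 2↦10, 3↦7, 4↦4, 5↦1, 6↦9, 7↦6, 8↦3, 9↦0, 10↦8]  zeros at y ∈ {9}
  x = 7: [0↦9, 1↦7, 2↦5, 3↦3, 4↦1, 5↦10, 6↦8, 7↦6, 8↦4, 9↦2, 10↦0]  zeros at y ∈ {10}
  x = 8: [0↦6, 1↦5, 2↦4, 3↦3, 4↦2, 5↦1, 6↦0, 7↦10, 8↦9, 9↦8, 10↦7]  zeros at y ∈ {6}
  x = 9: [0↦7, 1↦7, 2↦7, 3↦7, 4↦7, 5↦7, 6↦7, 7↦7, 8↦7, 9↦7, 10↦7]  zeros at y ∈ ∅
  x = 10: [0↦1, 1↦2, 2↦3, 3↦4, 4↦5, 5↦6, 6↦7, 7↦8, 8↦9, 9↦10, 10↦0]  zeros at y ∈ {10}
Collecting zeros: affine points = {(0, 6), (1, 7), (2, 1), (3, 1), (4, 4), (5, 4), (6, 9), (7, 10), (8, 6), (10, 10)}.
Total count |C(F_11)_aff| = 10.


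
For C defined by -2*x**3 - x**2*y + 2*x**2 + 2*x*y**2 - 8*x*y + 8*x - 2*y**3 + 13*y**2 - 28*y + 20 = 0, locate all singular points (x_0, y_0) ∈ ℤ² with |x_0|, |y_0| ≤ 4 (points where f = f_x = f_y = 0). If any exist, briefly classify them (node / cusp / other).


Singular points: {(0, 2)}; classification: cusp.

Compute partial derivatives:
  f_x = -6*x**2 - 2*x*y + 4*x + 2*y**2 - 8*y + 8.
  f_y = -x**2 + 4*x*y - 8*x - 6*y**2 + 26*y - 28.
Scan x_0 ∈ {−4, ..., 4}. For each x_0, f_y(x_0, y) is a polynomial in y; find its integer roots y ∈ {−4, ..., 4}, then test f_x and f at those candidates.
  x = -4: f_y(-4, y) = -6*y**2 + 10*y - 12; no integer root y with |y| ≤ 4.
  x = -3: f_y(-3, y) = -6*y**2 + 14*y - 13; no integer root y with |y| ≤ 4.
  x = -2: f_y(-2, y) = -6*y**2 + 18*y - 16; no integer root y with |y| ≤ 4.
  x = -1: f_y(-1, y) = -6*y**2 + 22*y - 21; no integer root y with |y| ≤ 4.
  x = 0: f_y(0, y) = -6*y**2 + 26*y - 28; vanishes at y ∈ {2}. (0, 2): f_x = 0, f = 0 — SINGULAR.
  x = 1: f_y(1, y) = -6*y**2 + 30*y - 37; no integer root y with |y| ≤ 4.
  x = 2: f_y(2, y) = -6*y**2 + 34*y - 48; vanishes at y ∈ {3}. (2, 3): f_x = -26 ≠ 0.
  x = 3: f_y(3, y) = -6*y**2 + 38*y - 61; no integer root y with |y| ≤ 4.
  x = 4: f_y(4, y) = -6*y**2 + 42*y - 76; no integer root y with |y| ≤ 4.
Only singular point on the grid: (0, 2).
Classify: substitute x = 0 + u, y = 2 + v and expand: f = -2*u**3 - u**2*v + 2*u*v**2 - 2*v**3 + v**2.
No constant or linear terms (consistent with a singular point). Quadratic part: v**2. Cubic part: -2*u**3 - u**2*v + 2*u*v**2 - 2*v**3.
The quadratic part v**2 is a perfect square, so there is a single (double) tangent line v = 0, i.e. y = 2. Restricting the cubic part to that line (v = 0) leaves -2*u**3 ≠ 0, so f is not divisible by v and the branch is v² ≈ 2*u**3 to lowest order — this is a cusp.
Classification: cusp.


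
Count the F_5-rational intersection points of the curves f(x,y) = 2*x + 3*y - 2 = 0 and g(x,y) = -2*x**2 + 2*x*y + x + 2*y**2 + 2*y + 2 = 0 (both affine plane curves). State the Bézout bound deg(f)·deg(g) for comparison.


Common zeros: ∅; count = 0; Bézout bound = 2.

deg(f) = 1, deg(g) = 2, so Bézout bound = 2.
Scan x ∈ F_5. For each x, list the y ∈ F_5 with f(x, y) ≡ 0 and those with g(x, y) ≡ 0 (mod 5); the common zeros in that column are the intersection.
  x = 0: f ≡ 0 at y ∈ {4}; g ≡ 0 at y ∈ ∅; common: ∅.
  x = 1: f ≡ 0 at y ∈ {0}; g ≡ 0 at y ∈ ∅; common: ∅.
  x = 2: f ≡ 0 at y ∈ {1}; g ≡ 0 at y ∈ ∅; common: ∅.
  x = 3: f ≡ 0 at y ∈ {2}; g ≡ 0 at y ∈ ∅; common: ∅.
  x = 4: f ≡ 0 at y ∈ {3}; g ≡ 0 at y ∈ ∅; common: ∅.
Collecting: common zeros = ∅, so the count is 0.
Comparison with the Bézout bound: 0 ≤ 2 = deg(f)·deg(g), as expected for curves with no common component (the affine F_5-count falls short of the bound because intersections may lie at infinity, over extension fields, or carry multiplicity).


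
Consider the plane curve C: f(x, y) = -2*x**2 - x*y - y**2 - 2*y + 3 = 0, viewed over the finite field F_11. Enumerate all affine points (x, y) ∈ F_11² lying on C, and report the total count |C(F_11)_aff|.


Affine F_11-points: {(0, 1), (0, 8), (3, 7), (3, 10), (5, 1), (5, 3), (7, 5), (7, 8), (10, 3), (10, 7)}; count = 10.

For each of the 121 pairs (x, y) ∈ F_11², evaluate f(x, y) mod 11. Record the zeros.
  x = 0: [0↦3, 1↦0, 2↦6, 3↦10, 4↦1, 5↦1, 6↦10, 7↦6, 8↦0, 9↦3, 10↦4]  zeros at y ∈ {1, 8}
  x = 1: [0↦1, 1↦8, 2↦2, 3↦5, 4↦6, 5↦5, 6↦2, 7↦8, 8↦1, 9↦3, 10↦3]  zeros at y ∈ ∅
  x = 2: [0↦6, 1↦1, 2↦5, 3↦7, 4↦7, 5↦5, 6↦1, 7↦6, 8↦9, 9↦10, 10↦9]  zeros at y ∈ ∅
  x = 3: [0↦7, 1↦1, 2↦4, 3↦5, 4↦4, 5↦1, 6↦7, 7↦0, 8↦2, 9↦2, 10↦0]  zeros at y ∈ {7, 10}
  x = 4: [0↦4, 1↦8, 2↦10, 3↦10, 4↦8, 5↦4, 6↦9, 7↦1, 8↦2, 9↦1, 10↦9]  zeros at y ∈ ∅
  x = 5: [0↦8, 1↦0, 2↦1, 3↦0, 4↦8, 5↦3, 6↦7, 7↦9, 8↦9, 9↦7, 10↦3]  zeros at y ∈ {1, 3}
  x = 6: [0↦8, 1↦10, 2↦10, 3↦8, 4↦4, 5↦9, 6↦1, 7↦2, 8↦1, 9↦9, 10↦4]  zeros at y ∈ ∅
  x = 7: [0↦4, 1↦5, 2↦4, 3↦1, 4↦7, 5↦0, 6↦2, 7↦2, 8↦0, 9↦7, 10↦1]  zeros at y ∈ {5, 8}
  x = 8: [0↦7, 1↦7, 2↦5, 3↦1, 4↦6, 5↦9, 6↦10, 7↦9, 8↦6, 9↦1, 10↦5]  zeros at y ∈ ∅
  x = 9: [0↦6, 1↦5, 2↦2, 3↦8, 4↦1, 5↦3, 6↦3, 7↦1, 8↦8, 9↦2, 10↦5]  zeros at y ∈ ∅
  x = 10: [0↦1, 1↦10, 2↦6, 3↦0, 4↦3, 5↦4, 6↦3, 7↦0, 8↦6, 9↦10, 10↦1]  zeros at y ∈ {3, 7}
Collecting zeros: affine points = {(0, 1), (0, 8), (3, 7), (3, 10), (5, 1), (5, 3), (7, 5), (7, 8), (10, 3), (10, 7)}.
Total count |C(F_11)_aff| = 10.


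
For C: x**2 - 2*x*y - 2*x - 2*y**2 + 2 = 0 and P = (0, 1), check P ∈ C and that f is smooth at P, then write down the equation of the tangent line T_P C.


Tangent line at P: -4*x - 4*y + 4 = 0.

Step 1: f(0, 1) = 0, so P lies on C.
Step 2: partial derivatives
  f_x(x, y) = 2*x - 2*y - 2, f_y(x, y) = -2*x - 4*y.
  f_x(P) = -4, f_y(P) = -4 (gradient nonzero, so P is smooth).
Step 3: tangent line at P: -4·(x − 0) + -4·(y − 1) = 0.
Expanding: -4*x - 4*y + 4 = 0.


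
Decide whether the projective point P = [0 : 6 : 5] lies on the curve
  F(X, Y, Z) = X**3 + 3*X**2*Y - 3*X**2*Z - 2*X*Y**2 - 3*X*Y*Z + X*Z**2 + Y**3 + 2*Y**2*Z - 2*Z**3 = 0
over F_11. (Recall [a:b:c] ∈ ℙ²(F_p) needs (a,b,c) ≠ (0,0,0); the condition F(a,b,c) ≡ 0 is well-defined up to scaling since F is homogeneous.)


F(0,6,5) ≡ 7 (mod 11); P is NOT on the curve.

Evaluate F(0, 6, 5) term-by-term (mod 11).
  X**3 ↦ 1·0·1·1 = 0
  3*X**2*Y ↦ 3·0·6·1 = 0
  -3*X**2*Z ↦ -3·0·1·5 = 0
  -2*X*Y**2 ↦ -2·0·36·1 = 0
  -3*X*Y*Z ↦ -3·0·6·5 = 0
  X*Z**2 ↦ 1·0·1·25 = 0
  Y**3 ↦ 1·1·216·1 = 216
  2*Y**2*Z ↦ 2·1·36·5 = 360
  -2*Z**3 ↦ -2·1·1·125 = -250
Sum: F(0, 6, 5) = (0) + (0) + (0) + (0) + (0) + (0) + (216) + (360) + (-250) = 326.
Reducing mod 11: 326 ≡ 7 (mod 11).
Since F(a, b, c) ≡ 7 ≠ 0 (mod 11), P does NOT lie on the curve.


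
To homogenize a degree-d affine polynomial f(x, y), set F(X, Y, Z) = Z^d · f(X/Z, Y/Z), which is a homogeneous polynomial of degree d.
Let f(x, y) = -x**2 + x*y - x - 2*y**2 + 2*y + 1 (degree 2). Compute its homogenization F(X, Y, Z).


F(X, Y, Z) = -X**2 + X*Y - X*Z - 2*Y**2 + 2*Y*Z + Z**2

deg(f) = 2.
Substitute x = X/Z, y = Y/Z into f, then multiply by Z^2.
  monomial -1·x^2·y^0 ↦ -1·X^2·Y^0·Z^0.
  monomial 1·x^1·y^1 ↦ 1·X^1·Y^1·Z^0.
  monomial -1·x^1·y^0 ↦ -1·X^1·Y^0·Z^1.
  monomial -2·x^0·y^2 ↦ -2·X^0·Y^2·Z^0.
  monomial 2·x^0·y^1 ↦ 2·X^0·Y^1·Z^1.
  monomial 1·x^0·y^0 ↦ 1·X^0·Y^0·Z^2.
Collecting: F(X, Y, Z) = -X**2 + X*Y - X*Z - 2*Y**2 + 2*Y*Z + Z**2.


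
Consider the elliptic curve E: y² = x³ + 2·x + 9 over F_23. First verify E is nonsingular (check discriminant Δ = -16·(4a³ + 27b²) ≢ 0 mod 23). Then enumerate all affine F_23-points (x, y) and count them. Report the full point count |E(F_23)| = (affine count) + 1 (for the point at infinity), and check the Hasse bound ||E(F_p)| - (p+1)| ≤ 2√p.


Affine points = {(0, 3), (0, 20), (1, 9), (1, 14), (4, 9), (4, 14), (5, 11), (5, 12), (8, 10), (8, 13), (12, 6), (12, 17), (13, 1), (13, 22), (18, 9), (18, 14), (19, 11), (19, 12), (22, 11), (22, 12)}; affine count = 20; |E(F_23)| = 21.

Discriminant check: Δ ∝ 4a³ + 27b² = 4·2³ + 27·9² = 4·8 + 27·81 ≡ 11 (mod 23). Nonzero ⇒ E is nonsingular.
For each x ∈ F_23, compute rhs = x³ + 2·x + 9 mod 23, then count y ∈ F_23 with y² ≡ rhs.
  x = 0: rhs = 9, matching y values: 3, 20 (2 points).
  x = 1: rhs = 12, matching y values: 9, 14 (2 points).
  x = 2: rhs = 21, matching y values: none (0 points).
  x = 3: rhs = 19, matching y values: none (0 points).
  x = 4: rhs = 12, matching y values: 9, 14 (2 points).
  x = 5: rhs = 6, matching y values: 11, 12 (2 points).
  x = 6: rhs = 7, matching y values: none (0 points).
  x = 7: rhs = 21, matching y values: none (0 points).
  x = 8: rhs = 8, matching y values: 10, 13 (2 points).
  x = 9: rhs = 20, matching y values: none (0 points).
  x = 10: rhs = 17, matching y values: none (0 points).
  x = 11: rhs = 5, matching y values: none (0 points).
  x = 12: rhs = 13, matching y values: 6, 17 (2 points).
  x = 13: rhs = 1, matching y values: 1, 22 (2 points).
  x = 14: rhs = 21, matching y values: none (0 points).
  x = 15: rhs = 10, matching y values: none (0 points).
  x = 16: rhs = 20, matching y values: none (0 points).
  x = 17: rhs = 11, matching y values: none (0 points).
  x = 18: rhs = 12, matching y values: 9, 14 (2 points).
  x = 19: rhs = 6, matching y values: 11, 12 (2 points).
  x = 20: rhs = 22, matching y values: none (0 points).
  x = 21: rhs = 20, matching y values: none (0 points).
  x = 22: rhs = 6, matching y values: 11, 12 (2 points).
Total affine count: 20.
Full point count |E(F_23)| = 20 + 1 = 21.
Hasse bound: |21 − (23+1)| = |-3| = 3 ≤ 2√23 ≈ 9.5917 ✓.
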